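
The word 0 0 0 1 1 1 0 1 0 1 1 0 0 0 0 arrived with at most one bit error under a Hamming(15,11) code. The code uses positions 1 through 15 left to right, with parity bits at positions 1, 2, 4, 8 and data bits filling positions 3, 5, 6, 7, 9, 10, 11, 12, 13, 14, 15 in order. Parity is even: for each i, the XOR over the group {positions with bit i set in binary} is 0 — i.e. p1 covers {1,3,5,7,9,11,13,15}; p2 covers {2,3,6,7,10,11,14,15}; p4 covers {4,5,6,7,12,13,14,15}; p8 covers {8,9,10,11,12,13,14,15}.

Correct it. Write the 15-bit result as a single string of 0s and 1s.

000111010110010

s1 (pos 1,3,5,7,9,11,13,15): 0⊕0⊕1⊕0⊕0⊕1⊕0⊕0 = 0
s2 (pos 2,3,6,7,10,11,14,15): 0⊕0⊕1⊕0⊕1⊕1⊕0⊕0 = 1
s4 (pos 4,5,6,7,12,13,14,15): 1⊕1⊕1⊕0⊕0⊕0⊕0⊕0 = 1
s8 (pos 8,9,10,11,12,13,14,15): 1⊕0⊕1⊕1⊕0⊕0⊕0⊕0 = 1
Syndrome s8…s1 = 1110 → error at position 14.
Flip position 14: 000111010110000 → 000111010110010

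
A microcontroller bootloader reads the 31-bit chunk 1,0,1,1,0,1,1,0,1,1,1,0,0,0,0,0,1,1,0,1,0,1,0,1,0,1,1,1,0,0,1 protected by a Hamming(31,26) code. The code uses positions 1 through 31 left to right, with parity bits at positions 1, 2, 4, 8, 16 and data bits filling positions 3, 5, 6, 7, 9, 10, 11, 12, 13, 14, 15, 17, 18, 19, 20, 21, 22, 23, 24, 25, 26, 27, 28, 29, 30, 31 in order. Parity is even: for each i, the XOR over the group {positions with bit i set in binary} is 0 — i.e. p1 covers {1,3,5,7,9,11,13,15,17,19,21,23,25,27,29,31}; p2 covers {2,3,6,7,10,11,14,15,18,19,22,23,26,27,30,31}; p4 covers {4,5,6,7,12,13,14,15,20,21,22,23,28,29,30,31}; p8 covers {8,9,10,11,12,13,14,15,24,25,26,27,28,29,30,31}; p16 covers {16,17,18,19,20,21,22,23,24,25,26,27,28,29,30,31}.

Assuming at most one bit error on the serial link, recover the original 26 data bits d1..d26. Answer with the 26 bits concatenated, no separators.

10111110000110001010111001

s1 (pos 1,3,5,7,9,11,13,15,17,19,21,23,25,27,29,31): 1⊕1⊕0⊕1⊕1⊕1⊕0⊕0⊕1⊕0⊕0⊕0⊕0⊕1⊕0⊕1 = 0
s2 (pos 2,3,6,7,10,11,14,15,18,19,22,23,26,27,30,31): 0⊕1⊕1⊕1⊕1⊕1⊕0⊕0⊕1⊕0⊕1⊕0⊕1⊕1⊕0⊕1 = 0
s4 (pos 4,5,6,7,12,13,14,15,20,21,22,23,28,29,30,31): 1⊕0⊕1⊕1⊕0⊕0⊕0⊕0⊕1⊕0⊕1⊕0⊕1⊕0⊕0⊕1 = 1
s8 (pos 8,9,10,11,12,13,14,15,24,25,26,27,28,29,30,31): 0⊕1⊕1⊕1⊕0⊕0⊕0⊕0⊕1⊕0⊕1⊕1⊕1⊕0⊕0⊕1 = 0
s16 (pos 16,17,18,19,20,21,22,23,24,25,26,27,28,29,30,31): 0⊕1⊕1⊕0⊕1⊕0⊕1⊕0⊕1⊕0⊕1⊕1⊕1⊕0⊕0⊕1 = 1
Syndrome s16…s1 = 10100 → error at position 20.
Flip position 20: 1011011011100000110101010111001 → 1011011011100000110001010111001
Read data bits from positions 3,5,6,7,9,10,11,12,13,14,15,17,18,19,20,21,22,23,24,25,26,27,28,29,30,31: 10111110000110001010111001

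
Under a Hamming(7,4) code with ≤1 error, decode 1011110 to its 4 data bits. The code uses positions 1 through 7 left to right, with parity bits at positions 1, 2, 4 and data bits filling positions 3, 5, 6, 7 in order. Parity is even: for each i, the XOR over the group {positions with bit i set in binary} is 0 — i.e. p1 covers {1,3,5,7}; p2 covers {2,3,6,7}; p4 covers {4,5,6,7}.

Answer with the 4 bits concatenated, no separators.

s1 (pos 1,3,5,7): 1⊕1⊕1⊕0 = 1
s2 (pos 2,3,6,7): 0⊕1⊕1⊕0 = 0
s4 (pos 4,5,6,7): 1⊕1⊕1⊕0 = 1
Syndrome s4…s1 = 101 → error at position 5.
Flip position 5: 1011110 → 1011010
Read data bits from positions 3,5,6,7: 1010

1010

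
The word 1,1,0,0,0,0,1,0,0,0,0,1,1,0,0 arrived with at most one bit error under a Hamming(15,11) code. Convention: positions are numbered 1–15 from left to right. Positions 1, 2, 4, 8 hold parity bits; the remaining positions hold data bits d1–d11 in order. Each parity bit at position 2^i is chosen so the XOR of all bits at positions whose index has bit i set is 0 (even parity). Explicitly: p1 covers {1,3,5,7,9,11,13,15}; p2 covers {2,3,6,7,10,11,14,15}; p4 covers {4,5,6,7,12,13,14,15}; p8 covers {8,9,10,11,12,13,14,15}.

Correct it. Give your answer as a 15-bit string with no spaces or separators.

110010100001100

s1 (pos 1,3,5,7,9,11,13,15): 1⊕0⊕0⊕1⊕0⊕0⊕1⊕0 = 1
s2 (pos 2,3,6,7,10,11,14,15): 1⊕0⊕0⊕1⊕0⊕0⊕0⊕0 = 0
s4 (pos 4,5,6,7,12,13,14,15): 0⊕0⊕0⊕1⊕1⊕1⊕0⊕0 = 1
s8 (pos 8,9,10,11,12,13,14,15): 0⊕0⊕0⊕0⊕1⊕1⊕0⊕0 = 0
Syndrome s8…s1 = 0101 → error at position 5.
Flip position 5: 110000100001100 → 110010100001100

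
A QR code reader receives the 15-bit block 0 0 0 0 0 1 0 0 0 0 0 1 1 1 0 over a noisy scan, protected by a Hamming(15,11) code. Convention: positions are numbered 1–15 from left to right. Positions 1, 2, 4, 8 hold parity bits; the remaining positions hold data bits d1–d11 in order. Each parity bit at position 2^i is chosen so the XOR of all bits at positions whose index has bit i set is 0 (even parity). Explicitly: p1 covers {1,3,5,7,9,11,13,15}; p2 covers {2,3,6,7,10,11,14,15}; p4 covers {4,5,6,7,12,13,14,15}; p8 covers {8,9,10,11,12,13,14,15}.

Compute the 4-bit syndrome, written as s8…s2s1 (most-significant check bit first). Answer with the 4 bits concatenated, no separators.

1001

s1 (pos 1,3,5,7,9,11,13,15): 0⊕0⊕0⊕0⊕0⊕0⊕1⊕0 = 1
s2 (pos 2,3,6,7,10,11,14,15): 0⊕0⊕1⊕0⊕0⊕0⊕1⊕0 = 0
s4 (pos 4,5,6,7,12,13,14,15): 0⊕0⊕1⊕0⊕1⊕1⊕1⊕0 = 0
s8 (pos 8,9,10,11,12,13,14,15): 0⊕0⊕0⊕0⊕1⊕1⊕1⊕0 = 1
Syndrome s8…s1 = 1001 → error at position 9.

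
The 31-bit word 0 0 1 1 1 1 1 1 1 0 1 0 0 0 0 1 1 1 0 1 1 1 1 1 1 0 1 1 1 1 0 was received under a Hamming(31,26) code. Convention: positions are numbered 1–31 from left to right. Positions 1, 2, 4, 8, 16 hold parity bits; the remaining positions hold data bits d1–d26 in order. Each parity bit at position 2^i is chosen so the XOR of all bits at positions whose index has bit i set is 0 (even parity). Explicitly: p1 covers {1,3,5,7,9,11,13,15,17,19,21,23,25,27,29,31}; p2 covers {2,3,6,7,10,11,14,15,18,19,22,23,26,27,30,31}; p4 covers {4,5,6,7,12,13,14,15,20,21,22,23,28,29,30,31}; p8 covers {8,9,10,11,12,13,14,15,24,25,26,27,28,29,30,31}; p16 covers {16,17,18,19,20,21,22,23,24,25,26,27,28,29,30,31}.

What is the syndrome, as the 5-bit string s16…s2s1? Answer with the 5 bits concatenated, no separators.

11111

s1 (pos 1,3,5,7,9,11,13,15,17,19,21,23,25,27,29,31): 0⊕1⊕1⊕1⊕1⊕1⊕0⊕0⊕1⊕0⊕1⊕1⊕1⊕1⊕1⊕0 = 1
s2 (pos 2,3,6,7,10,11,14,15,18,19,22,23,26,27,30,31): 0⊕1⊕1⊕1⊕0⊕1⊕0⊕0⊕1⊕0⊕1⊕1⊕0⊕1⊕1⊕0 = 1
s4 (pos 4,5,6,7,12,13,14,15,20,21,22,23,28,29,30,31): 1⊕1⊕1⊕1⊕0⊕0⊕0⊕0⊕1⊕1⊕1⊕1⊕1⊕1⊕1⊕0 = 1
s8 (pos 8,9,10,11,12,13,14,15,24,25,26,27,28,29,30,31): 1⊕1⊕0⊕1⊕0⊕0⊕0⊕0⊕1⊕1⊕0⊕1⊕1⊕1⊕1⊕0 = 1
s16 (pos 16,17,18,19,20,21,22,23,24,25,26,27,28,29,30,31): 1⊕1⊕1⊕0⊕1⊕1⊕1⊕1⊕1⊕1⊕0⊕1⊕1⊕1⊕1⊕0 = 1
Syndrome s16…s1 = 11111 → error at position 31.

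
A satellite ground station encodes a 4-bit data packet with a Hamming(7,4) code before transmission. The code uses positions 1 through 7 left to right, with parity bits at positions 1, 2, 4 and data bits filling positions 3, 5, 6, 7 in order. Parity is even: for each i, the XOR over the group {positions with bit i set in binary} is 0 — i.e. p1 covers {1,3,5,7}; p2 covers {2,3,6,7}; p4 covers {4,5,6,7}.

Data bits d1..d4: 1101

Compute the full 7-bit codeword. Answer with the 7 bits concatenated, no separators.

1010101

Place data at non-parity positions: p1 p2 1 p4 1 0 1
p1 (pos 1,3,5,7): XOR of data positions = 1⊕1⊕1 = 1
p2 (pos 2,3,6,7): XOR of data positions = 1⊕0⊕1 = 0
p4 (pos 4,5,6,7): XOR of data positions = 1⊕0⊕1 = 0
Codeword: 1010101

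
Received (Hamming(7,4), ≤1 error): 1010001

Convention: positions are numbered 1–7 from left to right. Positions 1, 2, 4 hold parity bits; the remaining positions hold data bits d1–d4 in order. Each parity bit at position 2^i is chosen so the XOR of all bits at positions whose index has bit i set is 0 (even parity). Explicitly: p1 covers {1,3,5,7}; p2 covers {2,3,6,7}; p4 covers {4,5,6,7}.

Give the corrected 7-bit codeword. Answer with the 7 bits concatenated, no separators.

s1 (pos 1,3,5,7): 1⊕1⊕0⊕1 = 1
s2 (pos 2,3,6,7): 0⊕1⊕0⊕1 = 0
s4 (pos 4,5,6,7): 0⊕0⊕0⊕1 = 1
Syndrome s4…s1 = 101 → error at position 5.
Flip position 5: 1010001 → 1010101

1010101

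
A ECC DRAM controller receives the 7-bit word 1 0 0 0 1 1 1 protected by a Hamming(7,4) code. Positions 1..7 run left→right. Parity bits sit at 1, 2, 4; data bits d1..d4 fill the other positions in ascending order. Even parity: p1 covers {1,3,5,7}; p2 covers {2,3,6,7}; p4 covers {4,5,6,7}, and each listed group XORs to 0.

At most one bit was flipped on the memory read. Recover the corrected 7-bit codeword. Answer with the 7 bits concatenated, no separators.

s1 (pos 1,3,5,7): 1⊕0⊕1⊕1 = 1
s2 (pos 2,3,6,7): 0⊕0⊕1⊕1 = 0
s4 (pos 4,5,6,7): 0⊕1⊕1⊕1 = 1
Syndrome s4…s1 = 101 → error at position 5.
Flip position 5: 1000111 → 1000011

1000011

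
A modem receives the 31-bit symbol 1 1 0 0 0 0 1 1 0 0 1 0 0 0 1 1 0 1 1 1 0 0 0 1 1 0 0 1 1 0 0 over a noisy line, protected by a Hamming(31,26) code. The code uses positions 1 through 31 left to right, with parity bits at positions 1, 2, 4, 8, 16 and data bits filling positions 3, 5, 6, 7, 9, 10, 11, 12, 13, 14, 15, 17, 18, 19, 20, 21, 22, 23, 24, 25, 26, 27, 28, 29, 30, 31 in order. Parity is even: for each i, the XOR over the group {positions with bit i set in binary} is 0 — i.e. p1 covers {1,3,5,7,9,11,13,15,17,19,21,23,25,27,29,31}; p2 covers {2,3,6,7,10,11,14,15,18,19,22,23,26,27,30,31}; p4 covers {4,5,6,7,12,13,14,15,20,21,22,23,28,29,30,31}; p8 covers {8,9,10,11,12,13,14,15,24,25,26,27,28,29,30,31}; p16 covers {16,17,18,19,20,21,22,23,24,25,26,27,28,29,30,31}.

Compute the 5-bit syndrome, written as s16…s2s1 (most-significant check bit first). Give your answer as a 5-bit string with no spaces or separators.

01101

s1 (pos 1,3,5,7,9,11,13,15,17,19,21,23,25,27,29,31): 1⊕0⊕0⊕1⊕0⊕1⊕0⊕1⊕0⊕1⊕0⊕0⊕1⊕0⊕1⊕0 = 1
s2 (pos 2,3,6,7,10,11,14,15,18,19,22,23,26,27,30,31): 1⊕0⊕0⊕1⊕0⊕1⊕0⊕1⊕1⊕1⊕0⊕0⊕0⊕0⊕0⊕0 = 0
s4 (pos 4,5,6,7,12,13,14,15,20,21,22,23,28,29,30,31): 0⊕0⊕0⊕1⊕0⊕0⊕0⊕1⊕1⊕0⊕0⊕0⊕1⊕1⊕0⊕0 = 1
s8 (pos 8,9,10,11,12,13,14,15,24,25,26,27,28,29,30,31): 1⊕0⊕0⊕1⊕0⊕0⊕0⊕1⊕1⊕1⊕0⊕0⊕1⊕1⊕0⊕0 = 1
s16 (pos 16,17,18,19,20,21,22,23,24,25,26,27,28,29,30,31): 1⊕0⊕1⊕1⊕1⊕0⊕0⊕0⊕1⊕1⊕0⊕0⊕1⊕1⊕0⊕0 = 0
Syndrome s16…s1 = 01101 → error at position 13.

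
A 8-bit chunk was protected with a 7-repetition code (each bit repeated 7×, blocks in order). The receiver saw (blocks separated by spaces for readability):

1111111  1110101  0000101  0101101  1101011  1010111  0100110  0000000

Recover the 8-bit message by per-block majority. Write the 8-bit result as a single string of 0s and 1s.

Block 1 (1111111): 7 ones → 1
Block 2 (1110101): 5 ones → 1
Block 3 (0000101): 2 ones → 0
Block 4 (0101101): 4 ones → 1
Block 5 (1101011): 5 ones → 1
Block 6 (1010111): 5 ones → 1
Block 7 (0100110): 3 ones → 0
Block 8 (0000000): 0 ones → 0

11011100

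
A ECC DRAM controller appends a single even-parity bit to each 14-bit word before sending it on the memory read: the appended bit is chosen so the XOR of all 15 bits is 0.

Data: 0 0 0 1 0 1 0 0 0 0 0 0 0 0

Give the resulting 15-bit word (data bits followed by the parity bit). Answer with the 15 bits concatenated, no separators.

XOR of the 14 data bits: 0⊕0⊕0⊕1⊕0⊕1⊕0⊕0⊕0⊕0⊕0⊕0⊕0⊕0 = 0
Parity bit = 0 (so all 15 bits XOR to 0).

000101000000000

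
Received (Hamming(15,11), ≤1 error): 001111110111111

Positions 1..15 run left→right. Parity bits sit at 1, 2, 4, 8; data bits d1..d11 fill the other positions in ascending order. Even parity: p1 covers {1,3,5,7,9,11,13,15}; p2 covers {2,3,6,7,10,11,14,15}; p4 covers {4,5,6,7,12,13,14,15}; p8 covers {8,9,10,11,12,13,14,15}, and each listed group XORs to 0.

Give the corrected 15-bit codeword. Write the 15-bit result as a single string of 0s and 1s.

s1 (pos 1,3,5,7,9,11,13,15): 0⊕1⊕1⊕1⊕0⊕1⊕1⊕1 = 0
s2 (pos 2,3,6,7,10,11,14,15): 0⊕1⊕1⊕1⊕1⊕1⊕1⊕1 = 1
s4 (pos 4,5,6,7,12,13,14,15): 1⊕1⊕1⊕1⊕1⊕1⊕1⊕1 = 0
s8 (pos 8,9,10,11,12,13,14,15): 1⊕0⊕1⊕1⊕1⊕1⊕1⊕1 = 1
Syndrome s8…s1 = 1010 → error at position 10.
Flip position 10: 001111110111111 → 001111110011111

001111110011111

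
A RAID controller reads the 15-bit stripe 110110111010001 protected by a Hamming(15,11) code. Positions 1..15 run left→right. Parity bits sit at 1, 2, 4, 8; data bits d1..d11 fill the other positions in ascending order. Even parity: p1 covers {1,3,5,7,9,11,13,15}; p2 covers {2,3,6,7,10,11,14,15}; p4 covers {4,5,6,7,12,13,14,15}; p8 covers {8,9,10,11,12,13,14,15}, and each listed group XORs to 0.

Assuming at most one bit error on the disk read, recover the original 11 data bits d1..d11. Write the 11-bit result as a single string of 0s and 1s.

s1 (pos 1,3,5,7,9,11,13,15): 1⊕0⊕1⊕1⊕1⊕1⊕0⊕1 = 0
s2 (pos 2,3,6,7,10,11,14,15): 1⊕0⊕0⊕1⊕0⊕1⊕0⊕1 = 0
s4 (pos 4,5,6,7,12,13,14,15): 1⊕1⊕0⊕1⊕0⊕0⊕0⊕1 = 0
s8 (pos 8,9,10,11,12,13,14,15): 1⊕1⊕0⊕1⊕0⊕0⊕0⊕1 = 0
Syndrome s8…s1 = 0000 → no error.
Read data bits from positions 3,5,6,7,9,10,11,12,13,14,15: 01011010001

01011010001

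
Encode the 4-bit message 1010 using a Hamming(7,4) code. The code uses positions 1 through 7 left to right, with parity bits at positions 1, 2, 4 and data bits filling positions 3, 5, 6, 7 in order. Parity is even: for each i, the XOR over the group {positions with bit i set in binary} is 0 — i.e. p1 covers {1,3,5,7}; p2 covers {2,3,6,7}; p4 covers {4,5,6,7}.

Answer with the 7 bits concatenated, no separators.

Place data at non-parity positions: p1 p2 1 p4 0 1 0
p1 (pos 1,3,5,7): XOR of data positions = 1⊕0⊕0 = 1
p2 (pos 2,3,6,7): XOR of data positions = 1⊕1⊕0 = 0
p4 (pos 4,5,6,7): XOR of data positions = 0⊕1⊕0 = 1
Codeword: 1011010

1011010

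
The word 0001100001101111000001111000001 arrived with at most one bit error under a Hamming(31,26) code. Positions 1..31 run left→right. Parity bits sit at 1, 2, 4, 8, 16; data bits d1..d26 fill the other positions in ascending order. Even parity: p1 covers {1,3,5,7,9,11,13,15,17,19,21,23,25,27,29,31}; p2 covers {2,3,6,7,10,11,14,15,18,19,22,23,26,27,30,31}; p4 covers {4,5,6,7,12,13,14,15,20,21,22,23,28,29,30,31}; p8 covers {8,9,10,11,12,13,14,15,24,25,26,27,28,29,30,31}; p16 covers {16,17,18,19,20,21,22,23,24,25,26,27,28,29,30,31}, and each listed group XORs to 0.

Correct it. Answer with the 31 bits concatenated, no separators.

0011100001101111000001111000001

s1 (pos 1,3,5,7,9,11,13,15,17,19,21,23,25,27,29,31): 0⊕0⊕1⊕0⊕0⊕1⊕1⊕1⊕0⊕0⊕0⊕1⊕1⊕0⊕0⊕1 = 1
s2 (pos 2,3,6,7,10,11,14,15,18,19,22,23,26,27,30,31): 0⊕0⊕0⊕0⊕1⊕1⊕1⊕1⊕0⊕0⊕1⊕1⊕0⊕0⊕0⊕1 = 1
s4 (pos 4,5,6,7,12,13,14,15,20,21,22,23,28,29,30,31): 1⊕1⊕0⊕0⊕0⊕1⊕1⊕1⊕0⊕0⊕1⊕1⊕0⊕0⊕0⊕1 = 0
s8 (pos 8,9,10,11,12,13,14,15,24,25,26,27,28,29,30,31): 0⊕0⊕1⊕1⊕0⊕1⊕1⊕1⊕1⊕1⊕0⊕0⊕0⊕0⊕0⊕1 = 0
s16 (pos 16,17,18,19,20,21,22,23,24,25,26,27,28,29,30,31): 1⊕0⊕0⊕0⊕0⊕0⊕1⊕1⊕1⊕1⊕0⊕0⊕0⊕0⊕0⊕1 = 0
Syndrome s16…s1 = 00011 → error at position 3.
Flip position 3: 0001100001101111000001111000001 → 0011100001101111000001111000001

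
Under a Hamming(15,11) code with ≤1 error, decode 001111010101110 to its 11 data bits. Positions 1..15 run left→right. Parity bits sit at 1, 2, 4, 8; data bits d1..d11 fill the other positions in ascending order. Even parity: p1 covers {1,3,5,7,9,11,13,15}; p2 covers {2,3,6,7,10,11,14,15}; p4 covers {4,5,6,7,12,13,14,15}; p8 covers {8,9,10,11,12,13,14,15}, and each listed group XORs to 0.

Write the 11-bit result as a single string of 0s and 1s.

s1 (pos 1,3,5,7,9,11,13,15): 0⊕1⊕1⊕0⊕0⊕0⊕1⊕0 = 1
s2 (pos 2,3,6,7,10,11,14,15): 0⊕1⊕1⊕0⊕1⊕0⊕1⊕0 = 0
s4 (pos 4,5,6,7,12,13,14,15): 1⊕1⊕1⊕0⊕1⊕1⊕1⊕0 = 0
s8 (pos 8,9,10,11,12,13,14,15): 1⊕0⊕1⊕0⊕1⊕1⊕1⊕0 = 1
Syndrome s8…s1 = 1001 → error at position 9.
Flip position 9: 001111010101110 → 001111011101110
Read data bits from positions 3,5,6,7,9,10,11,12,13,14,15: 11101101110

11101101110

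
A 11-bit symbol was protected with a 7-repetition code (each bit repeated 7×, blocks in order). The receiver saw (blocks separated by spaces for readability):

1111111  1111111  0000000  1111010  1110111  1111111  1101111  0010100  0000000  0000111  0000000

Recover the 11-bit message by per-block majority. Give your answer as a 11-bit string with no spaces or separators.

11011110000

Block 1 (1111111): 7 ones → 1
Block 2 (1111111): 7 ones → 1
Block 3 (0000000): 0 ones → 0
Block 4 (1111010): 5 ones → 1
Block 5 (1110111): 6 ones → 1
Block 6 (1111111): 7 ones → 1
Block 7 (1101111): 6 ones → 1
Block 8 (0010100): 2 ones → 0
Block 9 (0000000): 0 ones → 0
Block 10 (0000111): 3 ones → 0
Block 11 (0000000): 0 ones → 0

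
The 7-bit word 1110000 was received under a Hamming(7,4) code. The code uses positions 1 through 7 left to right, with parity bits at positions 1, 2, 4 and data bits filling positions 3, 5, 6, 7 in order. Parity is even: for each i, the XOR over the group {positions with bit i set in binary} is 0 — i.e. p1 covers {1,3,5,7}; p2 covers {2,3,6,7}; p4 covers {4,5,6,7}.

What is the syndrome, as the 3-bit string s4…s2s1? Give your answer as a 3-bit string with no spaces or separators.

s1 (pos 1,3,5,7): 1⊕1⊕0⊕0 = 0
s2 (pos 2,3,6,7): 1⊕1⊕0⊕0 = 0
s4 (pos 4,5,6,7): 0⊕0⊕0⊕0 = 0
Syndrome s4…s1 = 000 → no error.

000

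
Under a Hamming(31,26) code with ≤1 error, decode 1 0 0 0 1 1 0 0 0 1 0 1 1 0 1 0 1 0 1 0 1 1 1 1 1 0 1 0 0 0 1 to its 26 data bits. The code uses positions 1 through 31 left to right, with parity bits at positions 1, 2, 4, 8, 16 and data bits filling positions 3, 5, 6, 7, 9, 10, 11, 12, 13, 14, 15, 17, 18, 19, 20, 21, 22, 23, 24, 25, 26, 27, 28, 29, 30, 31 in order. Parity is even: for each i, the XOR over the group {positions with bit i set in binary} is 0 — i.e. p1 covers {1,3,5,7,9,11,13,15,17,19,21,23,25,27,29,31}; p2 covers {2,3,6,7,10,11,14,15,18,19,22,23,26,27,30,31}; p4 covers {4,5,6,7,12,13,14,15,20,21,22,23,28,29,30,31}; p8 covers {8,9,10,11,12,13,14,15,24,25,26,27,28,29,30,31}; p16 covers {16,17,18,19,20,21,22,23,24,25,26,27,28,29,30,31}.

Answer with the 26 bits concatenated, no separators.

01100101101101001111010001

s1 (pos 1,3,5,7,9,11,13,15,17,19,21,23,25,27,29,31): 1⊕0⊕1⊕0⊕0⊕0⊕1⊕1⊕1⊕1⊕1⊕1⊕1⊕1⊕0⊕1 = 1
s2 (pos 2,3,6,7,10,11,14,15,18,19,22,23,26,27,30,31): 0⊕0⊕1⊕0⊕1⊕0⊕0⊕1⊕0⊕1⊕1⊕1⊕0⊕1⊕0⊕1 = 0
s4 (pos 4,5,6,7,12,13,14,15,20,21,22,23,28,29,30,31): 0⊕1⊕1⊕0⊕1⊕1⊕0⊕1⊕0⊕1⊕1⊕1⊕0⊕0⊕0⊕1 = 1
s8 (pos 8,9,10,11,12,13,14,15,24,25,26,27,28,29,30,31): 0⊕0⊕1⊕0⊕1⊕1⊕0⊕1⊕1⊕1⊕0⊕1⊕0⊕0⊕0⊕1 = 0
s16 (pos 16,17,18,19,20,21,22,23,24,25,26,27,28,29,30,31): 0⊕1⊕0⊕1⊕0⊕1⊕1⊕1⊕1⊕1⊕0⊕1⊕0⊕0⊕0⊕1 = 1
Syndrome s16…s1 = 10101 → error at position 21.
Flip position 21: 1000110001011010101011111010001 → 1000110001011010101001111010001
Read data bits from positions 3,5,6,7,9,10,11,12,13,14,15,17,18,19,20,21,22,23,24,25,26,27,28,29,30,31: 01100101101101001111010001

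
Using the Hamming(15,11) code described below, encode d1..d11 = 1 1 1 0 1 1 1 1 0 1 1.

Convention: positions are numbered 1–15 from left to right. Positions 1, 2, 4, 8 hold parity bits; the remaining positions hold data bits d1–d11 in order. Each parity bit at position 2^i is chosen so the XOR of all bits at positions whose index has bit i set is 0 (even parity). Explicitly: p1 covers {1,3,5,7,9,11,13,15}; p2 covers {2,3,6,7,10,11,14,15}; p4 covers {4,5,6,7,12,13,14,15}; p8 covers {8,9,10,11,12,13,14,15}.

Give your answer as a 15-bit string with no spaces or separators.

Place data at non-parity positions: p1 p2 1 p4 1 1 0 p8 1 1 1 1 0 1 1
p1 (pos 1,3,5,7,9,11,13,15): XOR of data positions = 1⊕1⊕0⊕1⊕1⊕0⊕1 = 1
p2 (pos 2,3,6,7,10,11,14,15): XOR of data positions = 1⊕1⊕0⊕1⊕1⊕1⊕1 = 0
p4 (pos 4,5,6,7,12,13,14,15): XOR of data positions = 1⊕1⊕0⊕1⊕0⊕1⊕1 = 1
p8 (pos 8,9,10,11,12,13,14,15): XOR of data positions = 1⊕1⊕1⊕1⊕0⊕1⊕1 = 0
Codeword: 101111001111011

101111001111011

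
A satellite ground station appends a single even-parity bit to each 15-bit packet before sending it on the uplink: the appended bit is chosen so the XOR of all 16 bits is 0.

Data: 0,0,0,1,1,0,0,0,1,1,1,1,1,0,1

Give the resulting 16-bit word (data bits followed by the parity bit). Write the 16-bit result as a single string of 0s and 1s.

0001100011111010

XOR of the 15 data bits: 0⊕0⊕0⊕1⊕1⊕0⊕0⊕0⊕1⊕1⊕1⊕1⊕1⊕0⊕1 = 0
Parity bit = 0 (so all 16 bits XOR to 0).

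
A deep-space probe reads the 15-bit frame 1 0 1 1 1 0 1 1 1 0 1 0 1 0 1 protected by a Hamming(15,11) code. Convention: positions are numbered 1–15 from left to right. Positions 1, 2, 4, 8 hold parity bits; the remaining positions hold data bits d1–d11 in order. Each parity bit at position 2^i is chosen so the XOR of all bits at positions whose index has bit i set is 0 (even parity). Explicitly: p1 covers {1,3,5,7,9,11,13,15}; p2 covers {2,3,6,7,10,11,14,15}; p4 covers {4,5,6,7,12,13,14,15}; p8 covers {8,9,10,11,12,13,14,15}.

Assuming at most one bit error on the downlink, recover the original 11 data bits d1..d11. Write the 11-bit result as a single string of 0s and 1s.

s1 (pos 1,3,5,7,9,11,13,15): 1⊕1⊕1⊕1⊕1⊕1⊕1⊕1 = 0
s2 (pos 2,3,6,7,10,11,14,15): 0⊕1⊕0⊕1⊕0⊕1⊕0⊕1 = 0
s4 (pos 4,5,6,7,12,13,14,15): 1⊕1⊕0⊕1⊕0⊕1⊕0⊕1 = 1
s8 (pos 8,9,10,11,12,13,14,15): 1⊕1⊕0⊕1⊕0⊕1⊕0⊕1 = 1
Syndrome s8…s1 = 1100 → error at position 12.
Flip position 12: 101110111010101 → 101110111011101
Read data bits from positions 3,5,6,7,9,10,11,12,13,14,15: 11011011101

11011011101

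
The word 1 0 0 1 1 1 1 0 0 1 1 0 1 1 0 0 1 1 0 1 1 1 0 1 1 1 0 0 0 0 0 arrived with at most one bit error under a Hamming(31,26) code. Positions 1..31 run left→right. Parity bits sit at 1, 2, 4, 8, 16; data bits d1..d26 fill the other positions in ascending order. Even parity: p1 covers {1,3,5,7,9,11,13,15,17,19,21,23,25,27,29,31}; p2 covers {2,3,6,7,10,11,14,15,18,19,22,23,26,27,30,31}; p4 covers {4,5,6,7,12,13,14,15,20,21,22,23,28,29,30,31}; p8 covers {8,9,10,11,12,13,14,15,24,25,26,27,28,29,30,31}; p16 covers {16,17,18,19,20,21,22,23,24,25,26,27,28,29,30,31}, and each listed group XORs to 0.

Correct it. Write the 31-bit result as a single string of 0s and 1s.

1001111001111100110111011100000

s1 (pos 1,3,5,7,9,11,13,15,17,19,21,23,25,27,29,31): 1⊕0⊕1⊕1⊕0⊕1⊕1⊕0⊕1⊕0⊕1⊕0⊕1⊕0⊕0⊕0 = 0
s2 (pos 2,3,6,7,10,11,14,15,18,19,22,23,26,27,30,31): 0⊕0⊕1⊕1⊕1⊕1⊕1⊕0⊕1⊕0⊕1⊕0⊕1⊕0⊕0⊕0 = 0
s4 (pos 4,5,6,7,12,13,14,15,20,21,22,23,28,29,30,31): 1⊕1⊕1⊕1⊕0⊕1⊕1⊕0⊕1⊕1⊕1⊕0⊕0⊕0⊕0⊕0 = 1
s8 (pos 8,9,10,11,12,13,14,15,24,25,26,27,28,29,30,31): 0⊕0⊕1⊕1⊕0⊕1⊕1⊕0⊕1⊕1⊕1⊕0⊕0⊕0⊕0⊕0 = 1
s16 (pos 16,17,18,19,20,21,22,23,24,25,26,27,28,29,30,31): 0⊕1⊕1⊕0⊕1⊕1⊕1⊕0⊕1⊕1⊕1⊕0⊕0⊕0⊕0⊕0 = 0
Syndrome s16…s1 = 01100 → error at position 12.
Flip position 12: 1001111001101100110111011100000 → 1001111001111100110111011100000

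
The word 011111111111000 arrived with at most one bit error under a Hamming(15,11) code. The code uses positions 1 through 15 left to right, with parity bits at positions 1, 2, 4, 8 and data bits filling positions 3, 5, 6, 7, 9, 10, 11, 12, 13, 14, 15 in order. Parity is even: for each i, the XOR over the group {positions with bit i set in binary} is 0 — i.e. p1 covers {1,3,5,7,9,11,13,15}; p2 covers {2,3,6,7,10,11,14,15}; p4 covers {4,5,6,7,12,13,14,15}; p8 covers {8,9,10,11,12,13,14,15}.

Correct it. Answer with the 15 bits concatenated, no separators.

s1 (pos 1,3,5,7,9,11,13,15): 0⊕1⊕1⊕1⊕1⊕1⊕0⊕0 = 1
s2 (pos 2,3,6,7,10,11,14,15): 1⊕1⊕1⊕1⊕1⊕1⊕0⊕0 = 0
s4 (pos 4,5,6,7,12,13,14,15): 1⊕1⊕1⊕1⊕1⊕0⊕0⊕0 = 1
s8 (pos 8,9,10,11,12,13,14,15): 1⊕1⊕1⊕1⊕1⊕0⊕0⊕0 = 1
Syndrome s8…s1 = 1101 → error at position 13.
Flip position 13: 011111111111000 → 011111111111100

011111111111100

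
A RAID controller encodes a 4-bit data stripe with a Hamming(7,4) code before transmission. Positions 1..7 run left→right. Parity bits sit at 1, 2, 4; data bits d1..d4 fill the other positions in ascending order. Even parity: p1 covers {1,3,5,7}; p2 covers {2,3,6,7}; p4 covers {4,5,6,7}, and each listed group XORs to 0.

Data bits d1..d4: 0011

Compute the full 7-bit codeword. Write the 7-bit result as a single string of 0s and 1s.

1000011

Place data at non-parity positions: p1 p2 0 p4 0 1 1
p1 (pos 1,3,5,7): XOR of data positions = 0⊕0⊕1 = 1
p2 (pos 2,3,6,7): XOR of data positions = 0⊕1⊕1 = 0
p4 (pos 4,5,6,7): XOR of data positions = 0⊕1⊕1 = 0
Codeword: 1000011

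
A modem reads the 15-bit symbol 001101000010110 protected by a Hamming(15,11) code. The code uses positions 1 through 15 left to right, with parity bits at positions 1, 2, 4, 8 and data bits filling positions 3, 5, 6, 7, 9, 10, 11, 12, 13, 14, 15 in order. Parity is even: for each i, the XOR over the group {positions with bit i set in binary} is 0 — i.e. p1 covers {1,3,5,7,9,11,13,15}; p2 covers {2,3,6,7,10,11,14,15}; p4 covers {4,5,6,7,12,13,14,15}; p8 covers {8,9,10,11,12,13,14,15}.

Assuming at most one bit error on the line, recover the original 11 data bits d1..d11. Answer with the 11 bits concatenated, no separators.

s1 (pos 1,3,5,7,9,11,13,15): 0⊕1⊕0⊕0⊕0⊕1⊕1⊕0 = 1
s2 (pos 2,3,6,7,10,11,14,15): 0⊕1⊕1⊕0⊕0⊕1⊕1⊕0 = 0
s4 (pos 4,5,6,7,12,13,14,15): 1⊕0⊕1⊕0⊕0⊕1⊕1⊕0 = 0
s8 (pos 8,9,10,11,12,13,14,15): 0⊕0⊕0⊕1⊕0⊕1⊕1⊕0 = 1
Syndrome s8…s1 = 1001 → error at position 9.
Flip position 9: 001101000010110 → 001101001010110
Read data bits from positions 3,5,6,7,9,10,11,12,13,14,15: 10101010110

10101010110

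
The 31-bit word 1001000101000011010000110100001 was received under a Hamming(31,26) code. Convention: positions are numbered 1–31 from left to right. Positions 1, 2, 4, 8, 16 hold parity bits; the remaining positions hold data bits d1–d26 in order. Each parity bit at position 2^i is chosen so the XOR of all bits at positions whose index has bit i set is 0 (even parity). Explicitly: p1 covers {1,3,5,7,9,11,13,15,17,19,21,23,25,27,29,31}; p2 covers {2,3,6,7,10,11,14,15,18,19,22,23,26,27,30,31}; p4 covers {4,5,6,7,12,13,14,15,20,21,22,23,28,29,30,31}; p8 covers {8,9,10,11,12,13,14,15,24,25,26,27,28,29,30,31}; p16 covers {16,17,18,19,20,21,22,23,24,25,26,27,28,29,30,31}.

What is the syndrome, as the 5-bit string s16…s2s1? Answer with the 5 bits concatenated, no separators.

00000

s1 (pos 1,3,5,7,9,11,13,15,17,19,21,23,25,27,29,31): 1⊕0⊕0⊕0⊕0⊕0⊕0⊕1⊕0⊕0⊕0⊕1⊕0⊕0⊕0⊕1 = 0
s2 (pos 2,3,6,7,10,11,14,15,18,19,22,23,26,27,30,31): 0⊕0⊕0⊕0⊕1⊕0⊕0⊕1⊕1⊕0⊕0⊕1⊕1⊕0⊕0⊕1 = 0
s4 (pos 4,5,6,7,12,13,14,15,20,21,22,23,28,29,30,31): 1⊕0⊕0⊕0⊕0⊕0⊕0⊕1⊕0⊕0⊕0⊕1⊕0⊕0⊕0⊕1 = 0
s8 (pos 8,9,10,11,12,13,14,15,24,25,26,27,28,29,30,31): 1⊕0⊕1⊕0⊕0⊕0⊕0⊕1⊕1⊕0⊕1⊕0⊕0⊕0⊕0⊕1 = 0
s16 (pos 16,17,18,19,20,21,22,23,24,25,26,27,28,29,30,31): 1⊕0⊕1⊕0⊕0⊕0⊕0⊕1⊕1⊕0⊕1⊕0⊕0⊕0⊕0⊕1 = 0
Syndrome s16…s1 = 00000 → no error.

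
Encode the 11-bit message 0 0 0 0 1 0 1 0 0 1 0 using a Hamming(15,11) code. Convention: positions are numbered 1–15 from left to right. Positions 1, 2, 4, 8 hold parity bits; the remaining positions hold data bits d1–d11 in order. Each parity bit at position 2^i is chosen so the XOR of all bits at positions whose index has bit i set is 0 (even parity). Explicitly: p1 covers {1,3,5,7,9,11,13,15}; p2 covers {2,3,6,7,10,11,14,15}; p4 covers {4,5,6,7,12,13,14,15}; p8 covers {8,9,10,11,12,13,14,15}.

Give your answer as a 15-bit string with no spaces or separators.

000100011010010

Place data at non-parity positions: p1 p2 0 p4 0 0 0 p8 1 0 1 0 0 1 0
p1 (pos 1,3,5,7,9,11,13,15): XOR of data positions = 0⊕0⊕0⊕1⊕1⊕0⊕0 = 0
p2 (pos 2,3,6,7,10,11,14,15): XOR of data positions = 0⊕0⊕0⊕0⊕1⊕1⊕0 = 0
p4 (pos 4,5,6,7,12,13,14,15): XOR of data positions = 0⊕0⊕0⊕0⊕0⊕1⊕0 = 1
p8 (pos 8,9,10,11,12,13,14,15): XOR of data positions = 1⊕0⊕1⊕0⊕0⊕1⊕0 = 1
Codeword: 000100011010010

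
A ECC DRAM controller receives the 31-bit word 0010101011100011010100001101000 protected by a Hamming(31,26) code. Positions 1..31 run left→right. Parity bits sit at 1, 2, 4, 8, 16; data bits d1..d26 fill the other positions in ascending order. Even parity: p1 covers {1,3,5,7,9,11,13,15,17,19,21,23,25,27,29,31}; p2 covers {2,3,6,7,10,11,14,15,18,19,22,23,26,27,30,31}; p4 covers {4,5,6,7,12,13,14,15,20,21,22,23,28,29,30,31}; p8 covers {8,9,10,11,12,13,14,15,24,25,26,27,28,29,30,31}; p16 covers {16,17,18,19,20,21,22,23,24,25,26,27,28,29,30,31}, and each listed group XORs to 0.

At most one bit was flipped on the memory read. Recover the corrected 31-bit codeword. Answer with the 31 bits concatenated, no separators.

0010101011100001010100001101000

s1 (pos 1,3,5,7,9,11,13,15,17,19,21,23,25,27,29,31): 0⊕1⊕1⊕1⊕1⊕1⊕0⊕1⊕0⊕0⊕0⊕0⊕1⊕0⊕0⊕0 = 1
s2 (pos 2,3,6,7,10,11,14,15,18,19,22,23,26,27,30,31): 0⊕1⊕0⊕1⊕1⊕1⊕0⊕1⊕1⊕0⊕0⊕0⊕1⊕0⊕0⊕0 = 1
s4 (pos 4,5,6,7,12,13,14,15,20,21,22,23,28,29,30,31): 0⊕1⊕0⊕1⊕0⊕0⊕0⊕1⊕1⊕0⊕0⊕0⊕1⊕0⊕0⊕0 = 1
s8 (pos 8,9,10,11,12,13,14,15,24,25,26,27,28,29,30,31): 0⊕1⊕1⊕1⊕0⊕0⊕0⊕1⊕0⊕1⊕1⊕0⊕1⊕0⊕0⊕0 = 1
s16 (pos 16,17,18,19,20,21,22,23,24,25,26,27,28,29,30,31): 1⊕0⊕1⊕0⊕1⊕0⊕0⊕0⊕0⊕1⊕1⊕0⊕1⊕0⊕0⊕0 = 0
Syndrome s16…s1 = 01111 → error at position 15.
Flip position 15: 0010101011100011010100001101000 → 0010101011100001010100001101000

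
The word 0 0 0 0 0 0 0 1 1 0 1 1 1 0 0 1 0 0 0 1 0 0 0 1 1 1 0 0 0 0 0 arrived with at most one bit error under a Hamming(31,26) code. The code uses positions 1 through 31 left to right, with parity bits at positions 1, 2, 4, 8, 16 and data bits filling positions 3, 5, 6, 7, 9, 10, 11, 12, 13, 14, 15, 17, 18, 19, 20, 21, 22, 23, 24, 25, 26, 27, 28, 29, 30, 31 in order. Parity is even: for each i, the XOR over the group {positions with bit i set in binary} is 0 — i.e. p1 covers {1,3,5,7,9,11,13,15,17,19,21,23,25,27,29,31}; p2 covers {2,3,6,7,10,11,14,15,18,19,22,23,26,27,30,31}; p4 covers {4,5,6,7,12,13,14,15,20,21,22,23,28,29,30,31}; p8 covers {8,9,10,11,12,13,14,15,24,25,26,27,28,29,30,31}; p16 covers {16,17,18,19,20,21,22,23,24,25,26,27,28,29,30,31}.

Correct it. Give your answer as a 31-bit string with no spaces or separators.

s1 (pos 1,3,5,7,9,11,13,15,17,19,21,23,25,27,29,31): 0⊕0⊕0⊕0⊕1⊕1⊕1⊕0⊕0⊕0⊕0⊕0⊕1⊕0⊕0⊕0 = 0
s2 (pos 2,3,6,7,10,11,14,15,18,19,22,23,26,27,30,31): 0⊕0⊕0⊕0⊕0⊕1⊕0⊕0⊕0⊕0⊕0⊕0⊕1⊕0⊕0⊕0 = 0
s4 (pos 4,5,6,7,12,13,14,15,20,21,22,23,28,29,30,31): 0⊕0⊕0⊕0⊕1⊕1⊕0⊕0⊕1⊕0⊕0⊕0⊕0⊕0⊕0⊕0 = 1
s8 (pos 8,9,10,11,12,13,14,15,24,25,26,27,28,29,30,31): 1⊕1⊕0⊕1⊕1⊕1⊕0⊕0⊕1⊕1⊕1⊕0⊕0⊕0⊕0⊕0 = 0
s16 (pos 16,17,18,19,20,21,22,23,24,25,26,27,28,29,30,31): 1⊕0⊕0⊕0⊕1⊕0⊕0⊕0⊕1⊕1⊕1⊕0⊕0⊕0⊕0⊕0 = 1
Syndrome s16…s1 = 10100 → error at position 20.
Flip position 20: 0000000110111001000100011100000 → 0000000110111001000000011100000

0000000110111001000000011100000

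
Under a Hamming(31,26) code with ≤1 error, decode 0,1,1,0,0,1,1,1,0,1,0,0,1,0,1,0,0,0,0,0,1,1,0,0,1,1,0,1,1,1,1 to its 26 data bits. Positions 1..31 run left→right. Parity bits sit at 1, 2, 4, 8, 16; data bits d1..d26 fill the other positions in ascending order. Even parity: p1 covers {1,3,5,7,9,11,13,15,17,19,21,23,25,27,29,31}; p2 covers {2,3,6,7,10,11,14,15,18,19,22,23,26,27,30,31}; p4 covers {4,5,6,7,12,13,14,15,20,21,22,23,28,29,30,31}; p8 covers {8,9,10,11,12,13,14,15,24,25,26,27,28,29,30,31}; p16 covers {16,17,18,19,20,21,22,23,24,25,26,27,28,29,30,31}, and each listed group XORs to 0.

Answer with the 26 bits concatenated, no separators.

s1 (pos 1,3,5,7,9,11,13,15,17,19,21,23,25,27,29,31): 0⊕1⊕0⊕1⊕0⊕0⊕1⊕1⊕0⊕0⊕1⊕0⊕1⊕0⊕1⊕1 = 0
s2 (pos 2,3,6,7,10,11,14,15,18,19,22,23,26,27,30,31): 1⊕1⊕1⊕1⊕1⊕0⊕0⊕1⊕0⊕0⊕1⊕0⊕1⊕0⊕1⊕1 = 0
s4 (pos 4,5,6,7,12,13,14,15,20,21,22,23,28,29,30,31): 0⊕0⊕1⊕1⊕0⊕1⊕0⊕1⊕0⊕1⊕1⊕0⊕1⊕1⊕1⊕1 = 0
s8 (pos 8,9,10,11,12,13,14,15,24,25,26,27,28,29,30,31): 1⊕0⊕1⊕0⊕0⊕1⊕0⊕1⊕0⊕1⊕1⊕0⊕1⊕1⊕1⊕1 = 0
s16 (pos 16,17,18,19,20,21,22,23,24,25,26,27,28,29,30,31): 0⊕0⊕0⊕0⊕0⊕1⊕1⊕0⊕0⊕1⊕1⊕0⊕1⊕1⊕1⊕1 = 0
Syndrome s16…s1 = 00000 → no error.
Read data bits from positions 3,5,6,7,9,10,11,12,13,14,15,17,18,19,20,21,22,23,24,25,26,27,28,29,30,31: 10110100101000011001101111

10110100101000011001101111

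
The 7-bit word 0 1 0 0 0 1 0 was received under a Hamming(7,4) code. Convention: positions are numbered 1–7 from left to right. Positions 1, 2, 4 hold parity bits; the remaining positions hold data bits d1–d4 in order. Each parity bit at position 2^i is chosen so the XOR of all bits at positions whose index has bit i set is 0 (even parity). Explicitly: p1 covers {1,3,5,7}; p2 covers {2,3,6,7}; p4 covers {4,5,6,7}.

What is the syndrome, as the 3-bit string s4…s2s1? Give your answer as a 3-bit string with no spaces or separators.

100

s1 (pos 1,3,5,7): 0⊕0⊕0⊕0 = 0
s2 (pos 2,3,6,7): 1⊕0⊕1⊕0 = 0
s4 (pos 4,5,6,7): 0⊕0⊕1⊕0 = 1
Syndrome s4…s1 = 100 → error at position 4.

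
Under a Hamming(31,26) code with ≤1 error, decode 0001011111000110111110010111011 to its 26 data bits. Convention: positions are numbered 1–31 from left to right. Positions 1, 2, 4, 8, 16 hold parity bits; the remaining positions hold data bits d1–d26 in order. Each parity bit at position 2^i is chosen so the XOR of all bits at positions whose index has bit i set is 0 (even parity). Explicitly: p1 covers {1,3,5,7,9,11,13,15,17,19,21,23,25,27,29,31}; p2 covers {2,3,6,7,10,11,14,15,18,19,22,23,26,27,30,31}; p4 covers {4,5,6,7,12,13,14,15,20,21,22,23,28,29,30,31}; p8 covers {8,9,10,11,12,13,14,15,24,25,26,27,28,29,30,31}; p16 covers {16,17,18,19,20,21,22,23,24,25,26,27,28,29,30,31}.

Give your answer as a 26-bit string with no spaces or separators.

s1 (pos 1,3,5,7,9,11,13,15,17,19,21,23,25,27,29,31): 0⊕0⊕0⊕1⊕1⊕0⊕0⊕1⊕1⊕1⊕1⊕0⊕0⊕1⊕0⊕1 = 0
s2 (pos 2,3,6,7,10,11,14,15,18,19,22,23,26,27,30,31): 0⊕0⊕1⊕1⊕1⊕0⊕1⊕1⊕1⊕1⊕0⊕0⊕1⊕1⊕1⊕1 = 1
s4 (pos 4,5,6,7,12,13,14,15,20,21,22,23,28,29,30,31): 1⊕0⊕1⊕1⊕0⊕0⊕1⊕1⊕1⊕1⊕0⊕0⊕1⊕0⊕1⊕1 = 0
s8 (pos 8,9,10,11,12,13,14,15,24,25,26,27,28,29,30,31): 1⊕1⊕1⊕0⊕0⊕0⊕1⊕1⊕1⊕0⊕1⊕1⊕1⊕0⊕1⊕1 = 1
s16 (pos 16,17,18,19,20,21,22,23,24,25,26,27,28,29,30,31): 0⊕1⊕1⊕1⊕1⊕1⊕0⊕0⊕1⊕0⊕1⊕1⊕1⊕0⊕1⊕1 = 1
Syndrome s16…s1 = 11010 → error at position 26.
Flip position 26: 0001011111000110111110010111011 → 0001011111000110111110010011011
Read data bits from positions 3,5,6,7,9,10,11,12,13,14,15,17,18,19,20,21,22,23,24,25,26,27,28,29,30,31: 00111100011111110010011011

00111100011111110010011011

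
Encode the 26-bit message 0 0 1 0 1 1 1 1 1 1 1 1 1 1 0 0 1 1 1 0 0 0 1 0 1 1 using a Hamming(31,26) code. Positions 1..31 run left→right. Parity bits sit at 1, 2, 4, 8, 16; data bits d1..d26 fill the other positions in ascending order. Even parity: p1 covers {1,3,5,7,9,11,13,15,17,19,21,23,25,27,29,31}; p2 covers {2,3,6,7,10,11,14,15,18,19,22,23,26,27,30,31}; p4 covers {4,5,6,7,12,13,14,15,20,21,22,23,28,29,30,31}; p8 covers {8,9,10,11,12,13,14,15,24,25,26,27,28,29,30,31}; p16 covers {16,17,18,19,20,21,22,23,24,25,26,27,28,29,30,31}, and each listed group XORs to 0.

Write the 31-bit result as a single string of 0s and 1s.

0100010111111111111001110001011

Place data at non-parity positions: p1 p2 0 p4 0 1 0 p8 1 1 1 1 1 1 1 p16 1 1 1 0 0 1 1 1 0 0 0 1 0 1 1
p1 (pos 1,3,5,7,9,11,13,15,17,19,21,23,25,27,29,31): XOR of data positions = 0⊕0⊕0⊕1⊕1⊕1⊕1⊕1⊕1⊕0⊕1⊕0⊕0⊕0⊕1 = 0
p2 (pos 2,3,6,7,10,11,14,15,18,19,22,23,26,27,30,31): XOR of data positions = 0⊕1⊕0⊕1⊕1⊕1⊕1⊕1⊕1⊕1⊕1⊕0⊕0⊕1⊕1 = 1
p4 (pos 4,5,6,7,12,13,14,15,20,21,22,23,28,29,30,31): XOR of data positions = 0⊕1⊕0⊕1⊕1⊕1⊕1⊕0⊕0⊕1⊕1⊕1⊕0⊕1⊕1 = 0
p8 (pos 8,9,10,11,12,13,14,15,24,25,26,27,28,29,30,31): XOR of data positions = 1⊕1⊕1⊕1⊕1⊕1⊕1⊕1⊕0⊕0⊕0⊕1⊕0⊕1⊕1 = 1
p16 (pos 16,17,18,19,20,21,22,23,24,25,26,27,28,29,30,31): XOR of data positions = 1⊕1⊕1⊕0⊕0⊕1⊕1⊕1⊕0⊕0⊕0⊕1⊕0⊕1⊕1 = 1
Codeword: 0100010111111111111001110001011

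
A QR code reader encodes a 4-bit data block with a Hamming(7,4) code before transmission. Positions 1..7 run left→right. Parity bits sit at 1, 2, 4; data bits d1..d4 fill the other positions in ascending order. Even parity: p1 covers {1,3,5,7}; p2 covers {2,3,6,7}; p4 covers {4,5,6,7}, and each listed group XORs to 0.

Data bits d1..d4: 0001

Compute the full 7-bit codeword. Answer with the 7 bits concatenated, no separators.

1101001

Place data at non-parity positions: p1 p2 0 p4 0 0 1
p1 (pos 1,3,5,7): XOR of data positions = 0⊕0⊕1 = 1
p2 (pos 2,3,6,7): XOR of data positions = 0⊕0⊕1 = 1
p4 (pos 4,5,6,7): XOR of data positions = 0⊕0⊕1 = 1
Codeword: 1101001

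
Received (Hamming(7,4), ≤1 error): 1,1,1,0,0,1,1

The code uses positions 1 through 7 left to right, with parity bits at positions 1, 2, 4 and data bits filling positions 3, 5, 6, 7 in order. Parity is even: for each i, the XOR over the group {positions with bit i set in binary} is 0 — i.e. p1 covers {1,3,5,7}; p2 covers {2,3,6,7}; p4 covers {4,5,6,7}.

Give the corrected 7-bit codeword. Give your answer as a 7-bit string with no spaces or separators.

s1 (pos 1,3,5,7): 1⊕1⊕0⊕1 = 1
s2 (pos 2,3,6,7): 1⊕1⊕1⊕1 = 0
s4 (pos 4,5,6,7): 0⊕0⊕1⊕1 = 0
Syndrome s4…s1 = 001 → error at position 1.
Flip position 1: 1110011 → 0110011

0110011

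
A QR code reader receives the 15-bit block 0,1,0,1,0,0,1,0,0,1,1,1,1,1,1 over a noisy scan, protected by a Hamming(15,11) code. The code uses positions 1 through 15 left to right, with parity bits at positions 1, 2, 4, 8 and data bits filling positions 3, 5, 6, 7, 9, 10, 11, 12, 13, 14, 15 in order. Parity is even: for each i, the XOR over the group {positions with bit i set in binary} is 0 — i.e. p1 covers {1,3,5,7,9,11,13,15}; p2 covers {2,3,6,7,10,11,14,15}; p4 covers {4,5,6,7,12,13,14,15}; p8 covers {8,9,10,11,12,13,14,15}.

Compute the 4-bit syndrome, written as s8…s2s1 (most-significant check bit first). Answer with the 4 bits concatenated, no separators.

0000

s1 (pos 1,3,5,7,9,11,13,15): 0⊕0⊕0⊕1⊕0⊕1⊕1⊕1 = 0
s2 (pos 2,3,6,7,10,11,14,15): 1⊕0⊕0⊕1⊕1⊕1⊕1⊕1 = 0
s4 (pos 4,5,6,7,12,13,14,15): 1⊕0⊕0⊕1⊕1⊕1⊕1⊕1 = 0
s8 (pos 8,9,10,11,12,13,14,15): 0⊕0⊕1⊕1⊕1⊕1⊕1⊕1 = 0
Syndrome s8…s1 = 0000 → no error.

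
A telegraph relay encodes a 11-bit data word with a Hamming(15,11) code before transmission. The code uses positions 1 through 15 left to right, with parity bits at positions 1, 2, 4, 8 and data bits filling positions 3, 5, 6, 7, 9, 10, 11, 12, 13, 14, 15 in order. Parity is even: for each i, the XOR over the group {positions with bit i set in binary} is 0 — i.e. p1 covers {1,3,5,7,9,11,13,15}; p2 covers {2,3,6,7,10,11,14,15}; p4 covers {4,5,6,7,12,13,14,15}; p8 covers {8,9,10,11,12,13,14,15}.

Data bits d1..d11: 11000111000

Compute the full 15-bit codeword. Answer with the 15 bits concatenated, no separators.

Place data at non-parity positions: p1 p2 1 p4 1 0 0 p8 0 1 1 1 0 0 0
p1 (pos 1,3,5,7,9,11,13,15): XOR of data positions = 1⊕1⊕0⊕0⊕1⊕0⊕0 = 1
p2 (pos 2,3,6,7,10,11,14,15): XOR of data positions = 1⊕0⊕0⊕1⊕1⊕0⊕0 = 1
p4 (pos 4,5,6,7,12,13,14,15): XOR of data positions = 1⊕0⊕0⊕1⊕0⊕0⊕0 = 0
p8 (pos 8,9,10,11,12,13,14,15): XOR of data positions = 0⊕1⊕1⊕1⊕0⊕0⊕0 = 1
Codeword: 111010010111000

111010010111000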